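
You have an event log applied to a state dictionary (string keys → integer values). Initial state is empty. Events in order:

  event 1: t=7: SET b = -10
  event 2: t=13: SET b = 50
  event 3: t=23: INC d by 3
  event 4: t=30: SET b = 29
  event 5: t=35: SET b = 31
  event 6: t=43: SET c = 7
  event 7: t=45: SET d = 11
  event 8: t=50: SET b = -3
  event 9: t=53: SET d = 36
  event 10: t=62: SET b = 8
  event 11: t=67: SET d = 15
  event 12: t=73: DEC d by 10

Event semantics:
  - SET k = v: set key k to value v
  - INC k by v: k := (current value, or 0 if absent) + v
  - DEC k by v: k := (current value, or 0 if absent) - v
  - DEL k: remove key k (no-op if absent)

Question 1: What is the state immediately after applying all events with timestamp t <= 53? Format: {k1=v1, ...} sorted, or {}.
Answer: {b=-3, c=7, d=36}

Derivation:
Apply events with t <= 53 (9 events):
  after event 1 (t=7: SET b = -10): {b=-10}
  after event 2 (t=13: SET b = 50): {b=50}
  after event 3 (t=23: INC d by 3): {b=50, d=3}
  after event 4 (t=30: SET b = 29): {b=29, d=3}
  after event 5 (t=35: SET b = 31): {b=31, d=3}
  after event 6 (t=43: SET c = 7): {b=31, c=7, d=3}
  after event 7 (t=45: SET d = 11): {b=31, c=7, d=11}
  after event 8 (t=50: SET b = -3): {b=-3, c=7, d=11}
  after event 9 (t=53: SET d = 36): {b=-3, c=7, d=36}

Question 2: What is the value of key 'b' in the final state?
Track key 'b' through all 12 events:
  event 1 (t=7: SET b = -10): b (absent) -> -10
  event 2 (t=13: SET b = 50): b -10 -> 50
  event 3 (t=23: INC d by 3): b unchanged
  event 4 (t=30: SET b = 29): b 50 -> 29
  event 5 (t=35: SET b = 31): b 29 -> 31
  event 6 (t=43: SET c = 7): b unchanged
  event 7 (t=45: SET d = 11): b unchanged
  event 8 (t=50: SET b = -3): b 31 -> -3
  event 9 (t=53: SET d = 36): b unchanged
  event 10 (t=62: SET b = 8): b -3 -> 8
  event 11 (t=67: SET d = 15): b unchanged
  event 12 (t=73: DEC d by 10): b unchanged
Final: b = 8

Answer: 8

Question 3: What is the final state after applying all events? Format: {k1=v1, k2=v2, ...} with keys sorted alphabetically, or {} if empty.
  after event 1 (t=7: SET b = -10): {b=-10}
  after event 2 (t=13: SET b = 50): {b=50}
  after event 3 (t=23: INC d by 3): {b=50, d=3}
  after event 4 (t=30: SET b = 29): {b=29, d=3}
  after event 5 (t=35: SET b = 31): {b=31, d=3}
  after event 6 (t=43: SET c = 7): {b=31, c=7, d=3}
  after event 7 (t=45: SET d = 11): {b=31, c=7, d=11}
  after event 8 (t=50: SET b = -3): {b=-3, c=7, d=11}
  after event 9 (t=53: SET d = 36): {b=-3, c=7, d=36}
  after event 10 (t=62: SET b = 8): {b=8, c=7, d=36}
  after event 11 (t=67: SET d = 15): {b=8, c=7, d=15}
  after event 12 (t=73: DEC d by 10): {b=8, c=7, d=5}

Answer: {b=8, c=7, d=5}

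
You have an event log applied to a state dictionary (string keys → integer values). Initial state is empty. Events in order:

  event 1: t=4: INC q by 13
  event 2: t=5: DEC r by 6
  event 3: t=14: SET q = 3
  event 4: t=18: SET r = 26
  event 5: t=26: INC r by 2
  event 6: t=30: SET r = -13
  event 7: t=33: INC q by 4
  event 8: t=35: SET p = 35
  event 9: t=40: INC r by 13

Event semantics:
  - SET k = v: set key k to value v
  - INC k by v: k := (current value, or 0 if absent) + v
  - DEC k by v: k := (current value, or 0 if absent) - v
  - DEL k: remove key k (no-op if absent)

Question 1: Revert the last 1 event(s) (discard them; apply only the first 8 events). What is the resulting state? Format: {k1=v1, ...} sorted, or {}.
Keep first 8 events (discard last 1):
  after event 1 (t=4: INC q by 13): {q=13}
  after event 2 (t=5: DEC r by 6): {q=13, r=-6}
  after event 3 (t=14: SET q = 3): {q=3, r=-6}
  after event 4 (t=18: SET r = 26): {q=3, r=26}
  after event 5 (t=26: INC r by 2): {q=3, r=28}
  after event 6 (t=30: SET r = -13): {q=3, r=-13}
  after event 7 (t=33: INC q by 4): {q=7, r=-13}
  after event 8 (t=35: SET p = 35): {p=35, q=7, r=-13}

Answer: {p=35, q=7, r=-13}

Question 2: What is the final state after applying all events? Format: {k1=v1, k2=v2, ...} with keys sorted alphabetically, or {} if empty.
  after event 1 (t=4: INC q by 13): {q=13}
  after event 2 (t=5: DEC r by 6): {q=13, r=-6}
  after event 3 (t=14: SET q = 3): {q=3, r=-6}
  after event 4 (t=18: SET r = 26): {q=3, r=26}
  after event 5 (t=26: INC r by 2): {q=3, r=28}
  after event 6 (t=30: SET r = -13): {q=3, r=-13}
  after event 7 (t=33: INC q by 4): {q=7, r=-13}
  after event 8 (t=35: SET p = 35): {p=35, q=7, r=-13}
  after event 9 (t=40: INC r by 13): {p=35, q=7, r=0}

Answer: {p=35, q=7, r=0}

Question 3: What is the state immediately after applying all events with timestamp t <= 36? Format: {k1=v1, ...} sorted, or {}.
Apply events with t <= 36 (8 events):
  after event 1 (t=4: INC q by 13): {q=13}
  after event 2 (t=5: DEC r by 6): {q=13, r=-6}
  after event 3 (t=14: SET q = 3): {q=3, r=-6}
  after event 4 (t=18: SET r = 26): {q=3, r=26}
  after event 5 (t=26: INC r by 2): {q=3, r=28}
  after event 6 (t=30: SET r = -13): {q=3, r=-13}
  after event 7 (t=33: INC q by 4): {q=7, r=-13}
  after event 8 (t=35: SET p = 35): {p=35, q=7, r=-13}

Answer: {p=35, q=7, r=-13}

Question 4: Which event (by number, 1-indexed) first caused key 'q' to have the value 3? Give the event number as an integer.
Answer: 3

Derivation:
Looking for first event where q becomes 3:
  event 1: q = 13
  event 2: q = 13
  event 3: q 13 -> 3  <-- first match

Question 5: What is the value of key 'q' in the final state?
Answer: 7

Derivation:
Track key 'q' through all 9 events:
  event 1 (t=4: INC q by 13): q (absent) -> 13
  event 2 (t=5: DEC r by 6): q unchanged
  event 3 (t=14: SET q = 3): q 13 -> 3
  event 4 (t=18: SET r = 26): q unchanged
  event 5 (t=26: INC r by 2): q unchanged
  event 6 (t=30: SET r = -13): q unchanged
  event 7 (t=33: INC q by 4): q 3 -> 7
  event 8 (t=35: SET p = 35): q unchanged
  event 9 (t=40: INC r by 13): q unchanged
Final: q = 7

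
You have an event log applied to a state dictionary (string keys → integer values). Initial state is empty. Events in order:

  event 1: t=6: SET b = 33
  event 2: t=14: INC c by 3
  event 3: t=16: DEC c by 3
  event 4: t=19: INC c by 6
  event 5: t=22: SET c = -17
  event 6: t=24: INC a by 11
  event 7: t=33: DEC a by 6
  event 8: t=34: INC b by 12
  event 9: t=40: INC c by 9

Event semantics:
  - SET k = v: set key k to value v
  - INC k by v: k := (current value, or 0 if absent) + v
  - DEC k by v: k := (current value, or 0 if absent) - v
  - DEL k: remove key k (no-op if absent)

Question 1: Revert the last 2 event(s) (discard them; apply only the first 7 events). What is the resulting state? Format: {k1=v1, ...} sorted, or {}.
Answer: {a=5, b=33, c=-17}

Derivation:
Keep first 7 events (discard last 2):
  after event 1 (t=6: SET b = 33): {b=33}
  after event 2 (t=14: INC c by 3): {b=33, c=3}
  after event 3 (t=16: DEC c by 3): {b=33, c=0}
  after event 4 (t=19: INC c by 6): {b=33, c=6}
  after event 5 (t=22: SET c = -17): {b=33, c=-17}
  after event 6 (t=24: INC a by 11): {a=11, b=33, c=-17}
  after event 7 (t=33: DEC a by 6): {a=5, b=33, c=-17}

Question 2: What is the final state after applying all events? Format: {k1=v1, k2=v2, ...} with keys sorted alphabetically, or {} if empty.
Answer: {a=5, b=45, c=-8}

Derivation:
  after event 1 (t=6: SET b = 33): {b=33}
  after event 2 (t=14: INC c by 3): {b=33, c=3}
  after event 3 (t=16: DEC c by 3): {b=33, c=0}
  after event 4 (t=19: INC c by 6): {b=33, c=6}
  after event 5 (t=22: SET c = -17): {b=33, c=-17}
  after event 6 (t=24: INC a by 11): {a=11, b=33, c=-17}
  after event 7 (t=33: DEC a by 6): {a=5, b=33, c=-17}
  after event 8 (t=34: INC b by 12): {a=5, b=45, c=-17}
  after event 9 (t=40: INC c by 9): {a=5, b=45, c=-8}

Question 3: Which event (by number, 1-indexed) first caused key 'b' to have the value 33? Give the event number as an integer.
Answer: 1

Derivation:
Looking for first event where b becomes 33:
  event 1: b (absent) -> 33  <-- first match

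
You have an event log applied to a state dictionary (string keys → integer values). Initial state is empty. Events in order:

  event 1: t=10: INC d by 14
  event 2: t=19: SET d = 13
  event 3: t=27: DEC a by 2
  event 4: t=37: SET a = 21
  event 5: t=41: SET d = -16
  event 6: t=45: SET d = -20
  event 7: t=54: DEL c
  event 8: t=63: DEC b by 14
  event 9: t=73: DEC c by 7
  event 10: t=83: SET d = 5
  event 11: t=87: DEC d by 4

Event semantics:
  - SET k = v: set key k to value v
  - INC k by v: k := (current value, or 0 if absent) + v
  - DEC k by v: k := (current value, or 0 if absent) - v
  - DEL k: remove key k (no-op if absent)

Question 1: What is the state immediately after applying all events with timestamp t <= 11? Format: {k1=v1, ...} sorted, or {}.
Apply events with t <= 11 (1 events):
  after event 1 (t=10: INC d by 14): {d=14}

Answer: {d=14}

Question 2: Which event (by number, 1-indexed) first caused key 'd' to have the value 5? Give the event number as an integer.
Answer: 10

Derivation:
Looking for first event where d becomes 5:
  event 1: d = 14
  event 2: d = 13
  event 3: d = 13
  event 4: d = 13
  event 5: d = -16
  event 6: d = -20
  event 7: d = -20
  event 8: d = -20
  event 9: d = -20
  event 10: d -20 -> 5  <-- first match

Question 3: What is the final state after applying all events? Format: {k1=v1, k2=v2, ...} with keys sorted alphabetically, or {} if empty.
  after event 1 (t=10: INC d by 14): {d=14}
  after event 2 (t=19: SET d = 13): {d=13}
  after event 3 (t=27: DEC a by 2): {a=-2, d=13}
  after event 4 (t=37: SET a = 21): {a=21, d=13}
  after event 5 (t=41: SET d = -16): {a=21, d=-16}
  after event 6 (t=45: SET d = -20): {a=21, d=-20}
  after event 7 (t=54: DEL c): {a=21, d=-20}
  after event 8 (t=63: DEC b by 14): {a=21, b=-14, d=-20}
  after event 9 (t=73: DEC c by 7): {a=21, b=-14, c=-7, d=-20}
  after event 10 (t=83: SET d = 5): {a=21, b=-14, c=-7, d=5}
  after event 11 (t=87: DEC d by 4): {a=21, b=-14, c=-7, d=1}

Answer: {a=21, b=-14, c=-7, d=1}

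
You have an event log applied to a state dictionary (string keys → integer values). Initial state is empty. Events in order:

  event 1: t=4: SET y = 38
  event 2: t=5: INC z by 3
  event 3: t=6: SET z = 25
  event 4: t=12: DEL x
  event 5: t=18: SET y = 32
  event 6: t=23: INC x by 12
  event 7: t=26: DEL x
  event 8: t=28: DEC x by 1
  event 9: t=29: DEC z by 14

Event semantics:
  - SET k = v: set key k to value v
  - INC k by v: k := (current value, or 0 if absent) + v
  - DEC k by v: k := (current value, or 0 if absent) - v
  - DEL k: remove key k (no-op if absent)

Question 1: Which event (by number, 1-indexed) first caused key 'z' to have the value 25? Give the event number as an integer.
Looking for first event where z becomes 25:
  event 2: z = 3
  event 3: z 3 -> 25  <-- first match

Answer: 3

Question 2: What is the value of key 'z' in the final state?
Track key 'z' through all 9 events:
  event 1 (t=4: SET y = 38): z unchanged
  event 2 (t=5: INC z by 3): z (absent) -> 3
  event 3 (t=6: SET z = 25): z 3 -> 25
  event 4 (t=12: DEL x): z unchanged
  event 5 (t=18: SET y = 32): z unchanged
  event 6 (t=23: INC x by 12): z unchanged
  event 7 (t=26: DEL x): z unchanged
  event 8 (t=28: DEC x by 1): z unchanged
  event 9 (t=29: DEC z by 14): z 25 -> 11
Final: z = 11

Answer: 11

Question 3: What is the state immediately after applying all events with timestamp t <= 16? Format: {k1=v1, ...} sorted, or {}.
Apply events with t <= 16 (4 events):
  after event 1 (t=4: SET y = 38): {y=38}
  after event 2 (t=5: INC z by 3): {y=38, z=3}
  after event 3 (t=6: SET z = 25): {y=38, z=25}
  after event 4 (t=12: DEL x): {y=38, z=25}

Answer: {y=38, z=25}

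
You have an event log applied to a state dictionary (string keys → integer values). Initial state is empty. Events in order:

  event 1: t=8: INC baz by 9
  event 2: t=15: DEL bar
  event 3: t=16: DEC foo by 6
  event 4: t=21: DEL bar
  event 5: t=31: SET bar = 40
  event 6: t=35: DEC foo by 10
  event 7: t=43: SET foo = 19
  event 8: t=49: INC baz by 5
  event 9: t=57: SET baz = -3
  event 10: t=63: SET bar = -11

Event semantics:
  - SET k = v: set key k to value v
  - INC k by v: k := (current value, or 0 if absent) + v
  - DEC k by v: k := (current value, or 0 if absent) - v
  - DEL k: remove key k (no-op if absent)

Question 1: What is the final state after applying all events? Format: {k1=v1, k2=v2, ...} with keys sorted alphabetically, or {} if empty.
  after event 1 (t=8: INC baz by 9): {baz=9}
  after event 2 (t=15: DEL bar): {baz=9}
  after event 3 (t=16: DEC foo by 6): {baz=9, foo=-6}
  after event 4 (t=21: DEL bar): {baz=9, foo=-6}
  after event 5 (t=31: SET bar = 40): {bar=40, baz=9, foo=-6}
  after event 6 (t=35: DEC foo by 10): {bar=40, baz=9, foo=-16}
  after event 7 (t=43: SET foo = 19): {bar=40, baz=9, foo=19}
  after event 8 (t=49: INC baz by 5): {bar=40, baz=14, foo=19}
  after event 9 (t=57: SET baz = -3): {bar=40, baz=-3, foo=19}
  after event 10 (t=63: SET bar = -11): {bar=-11, baz=-3, foo=19}

Answer: {bar=-11, baz=-3, foo=19}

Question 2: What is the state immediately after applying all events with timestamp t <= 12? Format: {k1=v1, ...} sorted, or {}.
Answer: {baz=9}

Derivation:
Apply events with t <= 12 (1 events):
  after event 1 (t=8: INC baz by 9): {baz=9}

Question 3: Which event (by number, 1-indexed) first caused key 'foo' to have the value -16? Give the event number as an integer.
Answer: 6

Derivation:
Looking for first event where foo becomes -16:
  event 3: foo = -6
  event 4: foo = -6
  event 5: foo = -6
  event 6: foo -6 -> -16  <-- first match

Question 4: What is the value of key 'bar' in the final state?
Answer: -11

Derivation:
Track key 'bar' through all 10 events:
  event 1 (t=8: INC baz by 9): bar unchanged
  event 2 (t=15: DEL bar): bar (absent) -> (absent)
  event 3 (t=16: DEC foo by 6): bar unchanged
  event 4 (t=21: DEL bar): bar (absent) -> (absent)
  event 5 (t=31: SET bar = 40): bar (absent) -> 40
  event 6 (t=35: DEC foo by 10): bar unchanged
  event 7 (t=43: SET foo = 19): bar unchanged
  event 8 (t=49: INC baz by 5): bar unchanged
  event 9 (t=57: SET baz = -3): bar unchanged
  event 10 (t=63: SET bar = -11): bar 40 -> -11
Final: bar = -11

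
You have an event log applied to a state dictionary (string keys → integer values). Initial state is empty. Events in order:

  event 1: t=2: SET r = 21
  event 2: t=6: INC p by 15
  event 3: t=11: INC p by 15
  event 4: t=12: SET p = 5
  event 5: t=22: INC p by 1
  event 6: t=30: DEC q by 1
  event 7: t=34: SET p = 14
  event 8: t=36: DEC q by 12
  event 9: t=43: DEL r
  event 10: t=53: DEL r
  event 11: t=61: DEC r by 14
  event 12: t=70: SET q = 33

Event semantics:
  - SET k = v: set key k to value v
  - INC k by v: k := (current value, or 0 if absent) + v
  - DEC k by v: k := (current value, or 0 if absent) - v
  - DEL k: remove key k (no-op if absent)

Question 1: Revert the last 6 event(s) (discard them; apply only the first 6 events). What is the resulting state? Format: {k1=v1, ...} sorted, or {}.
Keep first 6 events (discard last 6):
  after event 1 (t=2: SET r = 21): {r=21}
  after event 2 (t=6: INC p by 15): {p=15, r=21}
  after event 3 (t=11: INC p by 15): {p=30, r=21}
  after event 4 (t=12: SET p = 5): {p=5, r=21}
  after event 5 (t=22: INC p by 1): {p=6, r=21}
  after event 6 (t=30: DEC q by 1): {p=6, q=-1, r=21}

Answer: {p=6, q=-1, r=21}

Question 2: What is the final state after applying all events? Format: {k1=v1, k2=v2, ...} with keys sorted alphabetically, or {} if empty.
  after event 1 (t=2: SET r = 21): {r=21}
  after event 2 (t=6: INC p by 15): {p=15, r=21}
  after event 3 (t=11: INC p by 15): {p=30, r=21}
  after event 4 (t=12: SET p = 5): {p=5, r=21}
  after event 5 (t=22: INC p by 1): {p=6, r=21}
  after event 6 (t=30: DEC q by 1): {p=6, q=-1, r=21}
  after event 7 (t=34: SET p = 14): {p=14, q=-1, r=21}
  after event 8 (t=36: DEC q by 12): {p=14, q=-13, r=21}
  after event 9 (t=43: DEL r): {p=14, q=-13}
  after event 10 (t=53: DEL r): {p=14, q=-13}
  after event 11 (t=61: DEC r by 14): {p=14, q=-13, r=-14}
  after event 12 (t=70: SET q = 33): {p=14, q=33, r=-14}

Answer: {p=14, q=33, r=-14}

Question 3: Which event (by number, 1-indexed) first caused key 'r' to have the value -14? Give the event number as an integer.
Looking for first event where r becomes -14:
  event 1: r = 21
  event 2: r = 21
  event 3: r = 21
  event 4: r = 21
  event 5: r = 21
  event 6: r = 21
  event 7: r = 21
  event 8: r = 21
  event 9: r = (absent)
  event 11: r (absent) -> -14  <-- first match

Answer: 11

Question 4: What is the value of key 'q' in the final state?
Track key 'q' through all 12 events:
  event 1 (t=2: SET r = 21): q unchanged
  event 2 (t=6: INC p by 15): q unchanged
  event 3 (t=11: INC p by 15): q unchanged
  event 4 (t=12: SET p = 5): q unchanged
  event 5 (t=22: INC p by 1): q unchanged
  event 6 (t=30: DEC q by 1): q (absent) -> -1
  event 7 (t=34: SET p = 14): q unchanged
  event 8 (t=36: DEC q by 12): q -1 -> -13
  event 9 (t=43: DEL r): q unchanged
  event 10 (t=53: DEL r): q unchanged
  event 11 (t=61: DEC r by 14): q unchanged
  event 12 (t=70: SET q = 33): q -13 -> 33
Final: q = 33

Answer: 33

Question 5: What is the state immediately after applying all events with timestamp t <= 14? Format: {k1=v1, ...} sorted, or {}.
Apply events with t <= 14 (4 events):
  after event 1 (t=2: SET r = 21): {r=21}
  after event 2 (t=6: INC p by 15): {p=15, r=21}
  after event 3 (t=11: INC p by 15): {p=30, r=21}
  after event 4 (t=12: SET p = 5): {p=5, r=21}

Answer: {p=5, r=21}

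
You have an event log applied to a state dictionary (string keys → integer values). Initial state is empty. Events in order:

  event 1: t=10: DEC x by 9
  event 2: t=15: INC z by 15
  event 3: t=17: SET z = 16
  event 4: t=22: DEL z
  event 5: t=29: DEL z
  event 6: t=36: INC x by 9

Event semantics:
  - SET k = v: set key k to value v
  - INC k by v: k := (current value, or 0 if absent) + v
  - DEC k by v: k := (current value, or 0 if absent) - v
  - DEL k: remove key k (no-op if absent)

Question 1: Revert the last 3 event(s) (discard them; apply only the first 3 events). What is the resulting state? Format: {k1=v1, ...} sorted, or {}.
Keep first 3 events (discard last 3):
  after event 1 (t=10: DEC x by 9): {x=-9}
  after event 2 (t=15: INC z by 15): {x=-9, z=15}
  after event 3 (t=17: SET z = 16): {x=-9, z=16}

Answer: {x=-9, z=16}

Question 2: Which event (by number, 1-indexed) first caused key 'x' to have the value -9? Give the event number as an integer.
Looking for first event where x becomes -9:
  event 1: x (absent) -> -9  <-- first match

Answer: 1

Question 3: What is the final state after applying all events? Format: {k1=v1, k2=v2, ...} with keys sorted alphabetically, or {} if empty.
Answer: {x=0}

Derivation:
  after event 1 (t=10: DEC x by 9): {x=-9}
  after event 2 (t=15: INC z by 15): {x=-9, z=15}
  after event 3 (t=17: SET z = 16): {x=-9, z=16}
  after event 4 (t=22: DEL z): {x=-9}
  after event 5 (t=29: DEL z): {x=-9}
  after event 6 (t=36: INC x by 9): {x=0}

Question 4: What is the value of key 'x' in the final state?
Answer: 0

Derivation:
Track key 'x' through all 6 events:
  event 1 (t=10: DEC x by 9): x (absent) -> -9
  event 2 (t=15: INC z by 15): x unchanged
  event 3 (t=17: SET z = 16): x unchanged
  event 4 (t=22: DEL z): x unchanged
  event 5 (t=29: DEL z): x unchanged
  event 6 (t=36: INC x by 9): x -9 -> 0
Final: x = 0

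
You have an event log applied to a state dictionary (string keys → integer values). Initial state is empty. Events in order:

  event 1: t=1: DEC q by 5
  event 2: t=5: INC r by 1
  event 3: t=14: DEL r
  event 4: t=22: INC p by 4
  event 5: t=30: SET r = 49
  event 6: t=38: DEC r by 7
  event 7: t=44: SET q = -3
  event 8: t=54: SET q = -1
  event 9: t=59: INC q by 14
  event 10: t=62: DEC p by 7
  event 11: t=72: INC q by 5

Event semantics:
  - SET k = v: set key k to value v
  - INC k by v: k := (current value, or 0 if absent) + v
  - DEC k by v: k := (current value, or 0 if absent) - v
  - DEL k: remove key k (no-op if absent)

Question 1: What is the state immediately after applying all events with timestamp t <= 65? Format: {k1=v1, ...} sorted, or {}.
Apply events with t <= 65 (10 events):
  after event 1 (t=1: DEC q by 5): {q=-5}
  after event 2 (t=5: INC r by 1): {q=-5, r=1}
  after event 3 (t=14: DEL r): {q=-5}
  after event 4 (t=22: INC p by 4): {p=4, q=-5}
  after event 5 (t=30: SET r = 49): {p=4, q=-5, r=49}
  after event 6 (t=38: DEC r by 7): {p=4, q=-5, r=42}
  after event 7 (t=44: SET q = -3): {p=4, q=-3, r=42}
  after event 8 (t=54: SET q = -1): {p=4, q=-1, r=42}
  after event 9 (t=59: INC q by 14): {p=4, q=13, r=42}
  after event 10 (t=62: DEC p by 7): {p=-3, q=13, r=42}

Answer: {p=-3, q=13, r=42}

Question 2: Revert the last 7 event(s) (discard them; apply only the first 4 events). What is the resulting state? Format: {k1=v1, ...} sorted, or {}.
Answer: {p=4, q=-5}

Derivation:
Keep first 4 events (discard last 7):
  after event 1 (t=1: DEC q by 5): {q=-5}
  after event 2 (t=5: INC r by 1): {q=-5, r=1}
  after event 3 (t=14: DEL r): {q=-5}
  after event 4 (t=22: INC p by 4): {p=4, q=-5}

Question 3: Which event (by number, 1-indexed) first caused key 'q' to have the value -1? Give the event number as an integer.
Looking for first event where q becomes -1:
  event 1: q = -5
  event 2: q = -5
  event 3: q = -5
  event 4: q = -5
  event 5: q = -5
  event 6: q = -5
  event 7: q = -3
  event 8: q -3 -> -1  <-- first match

Answer: 8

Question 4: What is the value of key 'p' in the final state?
Track key 'p' through all 11 events:
  event 1 (t=1: DEC q by 5): p unchanged
  event 2 (t=5: INC r by 1): p unchanged
  event 3 (t=14: DEL r): p unchanged
  event 4 (t=22: INC p by 4): p (absent) -> 4
  event 5 (t=30: SET r = 49): p unchanged
  event 6 (t=38: DEC r by 7): p unchanged
  event 7 (t=44: SET q = -3): p unchanged
  event 8 (t=54: SET q = -1): p unchanged
  event 9 (t=59: INC q by 14): p unchanged
  event 10 (t=62: DEC p by 7): p 4 -> -3
  event 11 (t=72: INC q by 5): p unchanged
Final: p = -3

Answer: -3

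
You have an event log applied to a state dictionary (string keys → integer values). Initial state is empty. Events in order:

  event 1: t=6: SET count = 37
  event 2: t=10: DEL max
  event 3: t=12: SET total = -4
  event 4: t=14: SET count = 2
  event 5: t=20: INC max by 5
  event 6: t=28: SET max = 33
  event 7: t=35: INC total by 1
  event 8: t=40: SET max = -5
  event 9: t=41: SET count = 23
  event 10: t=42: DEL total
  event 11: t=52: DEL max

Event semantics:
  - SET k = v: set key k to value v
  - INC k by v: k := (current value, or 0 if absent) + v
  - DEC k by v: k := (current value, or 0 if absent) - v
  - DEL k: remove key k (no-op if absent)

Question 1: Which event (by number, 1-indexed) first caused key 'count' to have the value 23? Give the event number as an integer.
Looking for first event where count becomes 23:
  event 1: count = 37
  event 2: count = 37
  event 3: count = 37
  event 4: count = 2
  event 5: count = 2
  event 6: count = 2
  event 7: count = 2
  event 8: count = 2
  event 9: count 2 -> 23  <-- first match

Answer: 9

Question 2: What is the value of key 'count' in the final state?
Answer: 23

Derivation:
Track key 'count' through all 11 events:
  event 1 (t=6: SET count = 37): count (absent) -> 37
  event 2 (t=10: DEL max): count unchanged
  event 3 (t=12: SET total = -4): count unchanged
  event 4 (t=14: SET count = 2): count 37 -> 2
  event 5 (t=20: INC max by 5): count unchanged
  event 6 (t=28: SET max = 33): count unchanged
  event 7 (t=35: INC total by 1): count unchanged
  event 8 (t=40: SET max = -5): count unchanged
  event 9 (t=41: SET count = 23): count 2 -> 23
  event 10 (t=42: DEL total): count unchanged
  event 11 (t=52: DEL max): count unchanged
Final: count = 23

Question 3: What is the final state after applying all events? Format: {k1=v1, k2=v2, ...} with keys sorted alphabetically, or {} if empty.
  after event 1 (t=6: SET count = 37): {count=37}
  after event 2 (t=10: DEL max): {count=37}
  after event 3 (t=12: SET total = -4): {count=37, total=-4}
  after event 4 (t=14: SET count = 2): {count=2, total=-4}
  after event 5 (t=20: INC max by 5): {count=2, max=5, total=-4}
  after event 6 (t=28: SET max = 33): {count=2, max=33, total=-4}
  after event 7 (t=35: INC total by 1): {count=2, max=33, total=-3}
  after event 8 (t=40: SET max = -5): {count=2, max=-5, total=-3}
  after event 9 (t=41: SET count = 23): {count=23, max=-5, total=-3}
  after event 10 (t=42: DEL total): {count=23, max=-5}
  after event 11 (t=52: DEL max): {count=23}

Answer: {count=23}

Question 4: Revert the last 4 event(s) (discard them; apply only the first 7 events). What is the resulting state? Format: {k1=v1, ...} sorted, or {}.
Answer: {count=2, max=33, total=-3}

Derivation:
Keep first 7 events (discard last 4):
  after event 1 (t=6: SET count = 37): {count=37}
  after event 2 (t=10: DEL max): {count=37}
  after event 3 (t=12: SET total = -4): {count=37, total=-4}
  after event 4 (t=14: SET count = 2): {count=2, total=-4}
  after event 5 (t=20: INC max by 5): {count=2, max=5, total=-4}
  after event 6 (t=28: SET max = 33): {count=2, max=33, total=-4}
  after event 7 (t=35: INC total by 1): {count=2, max=33, total=-3}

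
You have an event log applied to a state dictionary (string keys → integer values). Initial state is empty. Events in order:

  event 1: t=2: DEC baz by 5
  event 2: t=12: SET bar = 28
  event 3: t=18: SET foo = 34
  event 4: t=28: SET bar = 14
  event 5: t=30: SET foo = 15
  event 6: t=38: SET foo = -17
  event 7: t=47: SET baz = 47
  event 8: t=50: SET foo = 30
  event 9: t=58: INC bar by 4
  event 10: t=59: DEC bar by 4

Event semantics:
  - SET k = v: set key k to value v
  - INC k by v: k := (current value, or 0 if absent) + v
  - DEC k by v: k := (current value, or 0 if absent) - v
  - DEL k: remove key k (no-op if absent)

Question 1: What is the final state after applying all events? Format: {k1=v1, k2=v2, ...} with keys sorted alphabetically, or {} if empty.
  after event 1 (t=2: DEC baz by 5): {baz=-5}
  after event 2 (t=12: SET bar = 28): {bar=28, baz=-5}
  after event 3 (t=18: SET foo = 34): {bar=28, baz=-5, foo=34}
  after event 4 (t=28: SET bar = 14): {bar=14, baz=-5, foo=34}
  after event 5 (t=30: SET foo = 15): {bar=14, baz=-5, foo=15}
  after event 6 (t=38: SET foo = -17): {bar=14, baz=-5, foo=-17}
  after event 7 (t=47: SET baz = 47): {bar=14, baz=47, foo=-17}
  after event 8 (t=50: SET foo = 30): {bar=14, baz=47, foo=30}
  after event 9 (t=58: INC bar by 4): {bar=18, baz=47, foo=30}
  after event 10 (t=59: DEC bar by 4): {bar=14, baz=47, foo=30}

Answer: {bar=14, baz=47, foo=30}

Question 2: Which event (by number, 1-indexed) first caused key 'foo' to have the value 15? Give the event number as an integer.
Answer: 5

Derivation:
Looking for first event where foo becomes 15:
  event 3: foo = 34
  event 4: foo = 34
  event 5: foo 34 -> 15  <-- first match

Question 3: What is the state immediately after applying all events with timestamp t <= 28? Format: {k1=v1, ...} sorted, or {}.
Apply events with t <= 28 (4 events):
  after event 1 (t=2: DEC baz by 5): {baz=-5}
  after event 2 (t=12: SET bar = 28): {bar=28, baz=-5}
  after event 3 (t=18: SET foo = 34): {bar=28, baz=-5, foo=34}
  after event 4 (t=28: SET bar = 14): {bar=14, baz=-5, foo=34}

Answer: {bar=14, baz=-5, foo=34}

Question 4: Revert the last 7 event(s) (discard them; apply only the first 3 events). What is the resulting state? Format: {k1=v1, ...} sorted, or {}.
Keep first 3 events (discard last 7):
  after event 1 (t=2: DEC baz by 5): {baz=-5}
  after event 2 (t=12: SET bar = 28): {bar=28, baz=-5}
  after event 3 (t=18: SET foo = 34): {bar=28, baz=-5, foo=34}

Answer: {bar=28, baz=-5, foo=34}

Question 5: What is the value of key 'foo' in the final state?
Track key 'foo' through all 10 events:
  event 1 (t=2: DEC baz by 5): foo unchanged
  event 2 (t=12: SET bar = 28): foo unchanged
  event 3 (t=18: SET foo = 34): foo (absent) -> 34
  event 4 (t=28: SET bar = 14): foo unchanged
  event 5 (t=30: SET foo = 15): foo 34 -> 15
  event 6 (t=38: SET foo = -17): foo 15 -> -17
  event 7 (t=47: SET baz = 47): foo unchanged
  event 8 (t=50: SET foo = 30): foo -17 -> 30
  event 9 (t=58: INC bar by 4): foo unchanged
  event 10 (t=59: DEC bar by 4): foo unchanged
Final: foo = 30

Answer: 30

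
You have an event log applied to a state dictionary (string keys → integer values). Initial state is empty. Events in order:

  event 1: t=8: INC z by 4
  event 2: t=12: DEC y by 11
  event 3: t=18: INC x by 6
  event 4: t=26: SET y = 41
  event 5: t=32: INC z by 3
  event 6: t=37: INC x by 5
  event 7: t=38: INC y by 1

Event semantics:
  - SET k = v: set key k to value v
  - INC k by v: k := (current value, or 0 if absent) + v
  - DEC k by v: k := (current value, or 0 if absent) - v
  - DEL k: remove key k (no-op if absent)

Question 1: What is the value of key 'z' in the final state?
Answer: 7

Derivation:
Track key 'z' through all 7 events:
  event 1 (t=8: INC z by 4): z (absent) -> 4
  event 2 (t=12: DEC y by 11): z unchanged
  event 3 (t=18: INC x by 6): z unchanged
  event 4 (t=26: SET y = 41): z unchanged
  event 5 (t=32: INC z by 3): z 4 -> 7
  event 6 (t=37: INC x by 5): z unchanged
  event 7 (t=38: INC y by 1): z unchanged
Final: z = 7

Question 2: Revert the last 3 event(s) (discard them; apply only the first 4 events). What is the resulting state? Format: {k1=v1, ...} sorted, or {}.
Keep first 4 events (discard last 3):
  after event 1 (t=8: INC z by 4): {z=4}
  after event 2 (t=12: DEC y by 11): {y=-11, z=4}
  after event 3 (t=18: INC x by 6): {x=6, y=-11, z=4}
  after event 4 (t=26: SET y = 41): {x=6, y=41, z=4}

Answer: {x=6, y=41, z=4}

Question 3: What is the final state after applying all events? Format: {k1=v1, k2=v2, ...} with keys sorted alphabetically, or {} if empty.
Answer: {x=11, y=42, z=7}

Derivation:
  after event 1 (t=8: INC z by 4): {z=4}
  after event 2 (t=12: DEC y by 11): {y=-11, z=4}
  after event 3 (t=18: INC x by 6): {x=6, y=-11, z=4}
  after event 4 (t=26: SET y = 41): {x=6, y=41, z=4}
  after event 5 (t=32: INC z by 3): {x=6, y=41, z=7}
  after event 6 (t=37: INC x by 5): {x=11, y=41, z=7}
  after event 7 (t=38: INC y by 1): {x=11, y=42, z=7}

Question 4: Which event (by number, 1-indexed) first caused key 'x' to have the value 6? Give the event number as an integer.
Answer: 3

Derivation:
Looking for first event where x becomes 6:
  event 3: x (absent) -> 6  <-- first match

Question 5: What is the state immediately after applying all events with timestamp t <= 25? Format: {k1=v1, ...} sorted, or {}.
Answer: {x=6, y=-11, z=4}

Derivation:
Apply events with t <= 25 (3 events):
  after event 1 (t=8: INC z by 4): {z=4}
  after event 2 (t=12: DEC y by 11): {y=-11, z=4}
  after event 3 (t=18: INC x by 6): {x=6, y=-11, z=4}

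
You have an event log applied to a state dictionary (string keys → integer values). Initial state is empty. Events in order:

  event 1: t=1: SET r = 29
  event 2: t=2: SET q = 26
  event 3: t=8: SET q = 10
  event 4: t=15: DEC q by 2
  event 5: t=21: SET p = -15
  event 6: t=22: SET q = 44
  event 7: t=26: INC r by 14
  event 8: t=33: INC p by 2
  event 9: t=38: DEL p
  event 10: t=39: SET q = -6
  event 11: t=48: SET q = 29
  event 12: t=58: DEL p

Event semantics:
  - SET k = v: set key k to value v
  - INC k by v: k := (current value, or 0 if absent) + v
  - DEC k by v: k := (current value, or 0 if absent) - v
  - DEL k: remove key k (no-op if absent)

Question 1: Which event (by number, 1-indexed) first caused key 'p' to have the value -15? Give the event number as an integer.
Looking for first event where p becomes -15:
  event 5: p (absent) -> -15  <-- first match

Answer: 5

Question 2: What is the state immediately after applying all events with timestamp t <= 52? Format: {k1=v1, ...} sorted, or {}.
Answer: {q=29, r=43}

Derivation:
Apply events with t <= 52 (11 events):
  after event 1 (t=1: SET r = 29): {r=29}
  after event 2 (t=2: SET q = 26): {q=26, r=29}
  after event 3 (t=8: SET q = 10): {q=10, r=29}
  after event 4 (t=15: DEC q by 2): {q=8, r=29}
  after event 5 (t=21: SET p = -15): {p=-15, q=8, r=29}
  after event 6 (t=22: SET q = 44): {p=-15, q=44, r=29}
  after event 7 (t=26: INC r by 14): {p=-15, q=44, r=43}
  after event 8 (t=33: INC p by 2): {p=-13, q=44, r=43}
  after event 9 (t=38: DEL p): {q=44, r=43}
  after event 10 (t=39: SET q = -6): {q=-6, r=43}
  after event 11 (t=48: SET q = 29): {q=29, r=43}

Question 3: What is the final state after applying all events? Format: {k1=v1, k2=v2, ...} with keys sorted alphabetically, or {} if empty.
Answer: {q=29, r=43}

Derivation:
  after event 1 (t=1: SET r = 29): {r=29}
  after event 2 (t=2: SET q = 26): {q=26, r=29}
  after event 3 (t=8: SET q = 10): {q=10, r=29}
  after event 4 (t=15: DEC q by 2): {q=8, r=29}
  after event 5 (t=21: SET p = -15): {p=-15, q=8, r=29}
  after event 6 (t=22: SET q = 44): {p=-15, q=44, r=29}
  after event 7 (t=26: INC r by 14): {p=-15, q=44, r=43}
  after event 8 (t=33: INC p by 2): {p=-13, q=44, r=43}
  after event 9 (t=38: DEL p): {q=44, r=43}
  after event 10 (t=39: SET q = -6): {q=-6, r=43}
  after event 11 (t=48: SET q = 29): {q=29, r=43}
  after event 12 (t=58: DEL p): {q=29, r=43}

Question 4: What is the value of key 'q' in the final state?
Answer: 29

Derivation:
Track key 'q' through all 12 events:
  event 1 (t=1: SET r = 29): q unchanged
  event 2 (t=2: SET q = 26): q (absent) -> 26
  event 3 (t=8: SET q = 10): q 26 -> 10
  event 4 (t=15: DEC q by 2): q 10 -> 8
  event 5 (t=21: SET p = -15): q unchanged
  event 6 (t=22: SET q = 44): q 8 -> 44
  event 7 (t=26: INC r by 14): q unchanged
  event 8 (t=33: INC p by 2): q unchanged
  event 9 (t=38: DEL p): q unchanged
  event 10 (t=39: SET q = -6): q 44 -> -6
  event 11 (t=48: SET q = 29): q -6 -> 29
  event 12 (t=58: DEL p): q unchanged
Final: q = 29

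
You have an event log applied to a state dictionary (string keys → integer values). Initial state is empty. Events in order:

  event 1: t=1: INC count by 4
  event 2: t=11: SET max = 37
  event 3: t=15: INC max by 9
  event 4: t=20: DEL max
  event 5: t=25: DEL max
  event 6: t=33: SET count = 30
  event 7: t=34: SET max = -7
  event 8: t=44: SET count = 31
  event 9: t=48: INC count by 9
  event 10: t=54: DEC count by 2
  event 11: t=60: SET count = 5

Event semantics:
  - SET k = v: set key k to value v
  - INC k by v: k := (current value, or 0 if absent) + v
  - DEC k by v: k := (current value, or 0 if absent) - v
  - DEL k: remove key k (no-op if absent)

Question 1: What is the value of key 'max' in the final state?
Answer: -7

Derivation:
Track key 'max' through all 11 events:
  event 1 (t=1: INC count by 4): max unchanged
  event 2 (t=11: SET max = 37): max (absent) -> 37
  event 3 (t=15: INC max by 9): max 37 -> 46
  event 4 (t=20: DEL max): max 46 -> (absent)
  event 5 (t=25: DEL max): max (absent) -> (absent)
  event 6 (t=33: SET count = 30): max unchanged
  event 7 (t=34: SET max = -7): max (absent) -> -7
  event 8 (t=44: SET count = 31): max unchanged
  event 9 (t=48: INC count by 9): max unchanged
  event 10 (t=54: DEC count by 2): max unchanged
  event 11 (t=60: SET count = 5): max unchanged
Final: max = -7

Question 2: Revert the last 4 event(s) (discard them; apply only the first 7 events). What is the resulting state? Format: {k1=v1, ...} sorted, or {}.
Answer: {count=30, max=-7}

Derivation:
Keep first 7 events (discard last 4):
  after event 1 (t=1: INC count by 4): {count=4}
  after event 2 (t=11: SET max = 37): {count=4, max=37}
  after event 3 (t=15: INC max by 9): {count=4, max=46}
  after event 4 (t=20: DEL max): {count=4}
  after event 5 (t=25: DEL max): {count=4}
  after event 6 (t=33: SET count = 30): {count=30}
  after event 7 (t=34: SET max = -7): {count=30, max=-7}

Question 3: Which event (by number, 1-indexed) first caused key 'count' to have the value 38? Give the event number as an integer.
Looking for first event where count becomes 38:
  event 1: count = 4
  event 2: count = 4
  event 3: count = 4
  event 4: count = 4
  event 5: count = 4
  event 6: count = 30
  event 7: count = 30
  event 8: count = 31
  event 9: count = 40
  event 10: count 40 -> 38  <-- first match

Answer: 10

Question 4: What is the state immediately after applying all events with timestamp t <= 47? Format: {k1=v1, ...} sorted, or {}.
Apply events with t <= 47 (8 events):
  after event 1 (t=1: INC count by 4): {count=4}
  after event 2 (t=11: SET max = 37): {count=4, max=37}
  after event 3 (t=15: INC max by 9): {count=4, max=46}
  after event 4 (t=20: DEL max): {count=4}
  after event 5 (t=25: DEL max): {count=4}
  after event 6 (t=33: SET count = 30): {count=30}
  after event 7 (t=34: SET max = -7): {count=30, max=-7}
  after event 8 (t=44: SET count = 31): {count=31, max=-7}

Answer: {count=31, max=-7}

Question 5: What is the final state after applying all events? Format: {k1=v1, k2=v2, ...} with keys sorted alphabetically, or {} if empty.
  after event 1 (t=1: INC count by 4): {count=4}
  after event 2 (t=11: SET max = 37): {count=4, max=37}
  after event 3 (t=15: INC max by 9): {count=4, max=46}
  after event 4 (t=20: DEL max): {count=4}
  after event 5 (t=25: DEL max): {count=4}
  after event 6 (t=33: SET count = 30): {count=30}
  after event 7 (t=34: SET max = -7): {count=30, max=-7}
  after event 8 (t=44: SET count = 31): {count=31, max=-7}
  after event 9 (t=48: INC count by 9): {count=40, max=-7}
  after event 10 (t=54: DEC count by 2): {count=38, max=-7}
  after event 11 (t=60: SET count = 5): {count=5, max=-7}

Answer: {count=5, max=-7}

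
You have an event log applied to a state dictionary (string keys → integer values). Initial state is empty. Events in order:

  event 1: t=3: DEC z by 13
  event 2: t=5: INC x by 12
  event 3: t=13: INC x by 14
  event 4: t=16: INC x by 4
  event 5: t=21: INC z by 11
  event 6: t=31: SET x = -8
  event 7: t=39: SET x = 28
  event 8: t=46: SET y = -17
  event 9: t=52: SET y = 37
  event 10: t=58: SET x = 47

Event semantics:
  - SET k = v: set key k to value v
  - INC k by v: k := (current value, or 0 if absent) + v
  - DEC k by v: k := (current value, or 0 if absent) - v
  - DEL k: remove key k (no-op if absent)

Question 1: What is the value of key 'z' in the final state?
Track key 'z' through all 10 events:
  event 1 (t=3: DEC z by 13): z (absent) -> -13
  event 2 (t=5: INC x by 12): z unchanged
  event 3 (t=13: INC x by 14): z unchanged
  event 4 (t=16: INC x by 4): z unchanged
  event 5 (t=21: INC z by 11): z -13 -> -2
  event 6 (t=31: SET x = -8): z unchanged
  event 7 (t=39: SET x = 28): z unchanged
  event 8 (t=46: SET y = -17): z unchanged
  event 9 (t=52: SET y = 37): z unchanged
  event 10 (t=58: SET x = 47): z unchanged
Final: z = -2

Answer: -2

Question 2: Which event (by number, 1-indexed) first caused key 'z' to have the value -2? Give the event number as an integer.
Answer: 5

Derivation:
Looking for first event where z becomes -2:
  event 1: z = -13
  event 2: z = -13
  event 3: z = -13
  event 4: z = -13
  event 5: z -13 -> -2  <-- first match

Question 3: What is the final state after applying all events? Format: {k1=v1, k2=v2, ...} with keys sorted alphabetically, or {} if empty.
Answer: {x=47, y=37, z=-2}

Derivation:
  after event 1 (t=3: DEC z by 13): {z=-13}
  after event 2 (t=5: INC x by 12): {x=12, z=-13}
  after event 3 (t=13: INC x by 14): {x=26, z=-13}
  after event 4 (t=16: INC x by 4): {x=30, z=-13}
  after event 5 (t=21: INC z by 11): {x=30, z=-2}
  after event 6 (t=31: SET x = -8): {x=-8, z=-2}
  after event 7 (t=39: SET x = 28): {x=28, z=-2}
  after event 8 (t=46: SET y = -17): {x=28, y=-17, z=-2}
  after event 9 (t=52: SET y = 37): {x=28, y=37, z=-2}
  after event 10 (t=58: SET x = 47): {x=47, y=37, z=-2}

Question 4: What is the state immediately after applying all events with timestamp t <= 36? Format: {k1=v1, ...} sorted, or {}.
Answer: {x=-8, z=-2}

Derivation:
Apply events with t <= 36 (6 events):
  after event 1 (t=3: DEC z by 13): {z=-13}
  after event 2 (t=5: INC x by 12): {x=12, z=-13}
  after event 3 (t=13: INC x by 14): {x=26, z=-13}
  after event 4 (t=16: INC x by 4): {x=30, z=-13}
  after event 5 (t=21: INC z by 11): {x=30, z=-2}
  after event 6 (t=31: SET x = -8): {x=-8, z=-2}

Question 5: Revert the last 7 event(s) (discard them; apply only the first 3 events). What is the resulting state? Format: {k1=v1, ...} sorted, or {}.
Answer: {x=26, z=-13}

Derivation:
Keep first 3 events (discard last 7):
  after event 1 (t=3: DEC z by 13): {z=-13}
  after event 2 (t=5: INC x by 12): {x=12, z=-13}
  after event 3 (t=13: INC x by 14): {x=26, z=-13}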